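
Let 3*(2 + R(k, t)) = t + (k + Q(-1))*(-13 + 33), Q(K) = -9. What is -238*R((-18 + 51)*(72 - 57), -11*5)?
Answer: -2298842/3 ≈ -7.6628e+5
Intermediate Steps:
R(k, t) = -62 + t/3 + 20*k/3 (R(k, t) = -2 + (t + (k - 9)*(-13 + 33))/3 = -2 + (t + (-9 + k)*20)/3 = -2 + (t + (-180 + 20*k))/3 = -2 + (-180 + t + 20*k)/3 = -2 + (-60 + t/3 + 20*k/3) = -62 + t/3 + 20*k/3)
-238*R((-18 + 51)*(72 - 57), -11*5) = -238*(-62 + (-11*5)/3 + 20*((-18 + 51)*(72 - 57))/3) = -238*(-62 + (⅓)*(-55) + 20*(33*15)/3) = -238*(-62 - 55/3 + (20/3)*495) = -238*(-62 - 55/3 + 3300) = -238*9659/3 = -2298842/3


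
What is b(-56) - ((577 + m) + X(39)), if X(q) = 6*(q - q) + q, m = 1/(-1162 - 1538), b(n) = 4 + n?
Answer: -1803599/2700 ≈ -668.00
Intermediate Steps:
m = -1/2700 (m = 1/(-2700) = -1/2700 ≈ -0.00037037)
X(q) = q (X(q) = 6*0 + q = 0 + q = q)
b(-56) - ((577 + m) + X(39)) = (4 - 56) - ((577 - 1/2700) + 39) = -52 - (1557899/2700 + 39) = -52 - 1*1663199/2700 = -52 - 1663199/2700 = -1803599/2700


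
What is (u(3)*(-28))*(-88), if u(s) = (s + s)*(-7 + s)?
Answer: -59136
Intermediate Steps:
u(s) = 2*s*(-7 + s) (u(s) = (2*s)*(-7 + s) = 2*s*(-7 + s))
(u(3)*(-28))*(-88) = ((2*3*(-7 + 3))*(-28))*(-88) = ((2*3*(-4))*(-28))*(-88) = -24*(-28)*(-88) = 672*(-88) = -59136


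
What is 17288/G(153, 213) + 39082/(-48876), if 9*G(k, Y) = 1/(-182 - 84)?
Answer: -1011427060277/24438 ≈ -4.1387e+7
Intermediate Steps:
G(k, Y) = -1/2394 (G(k, Y) = 1/(9*(-182 - 84)) = (1/9)/(-266) = (1/9)*(-1/266) = -1/2394)
17288/G(153, 213) + 39082/(-48876) = 17288/(-1/2394) + 39082/(-48876) = 17288*(-2394) + 39082*(-1/48876) = -41387472 - 19541/24438 = -1011427060277/24438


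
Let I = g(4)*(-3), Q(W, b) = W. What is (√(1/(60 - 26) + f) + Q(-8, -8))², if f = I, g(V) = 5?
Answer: (272 - I*√17306)²/1156 ≈ 49.029 - 61.907*I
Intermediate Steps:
I = -15 (I = 5*(-3) = -15)
f = -15
(√(1/(60 - 26) + f) + Q(-8, -8))² = (√(1/(60 - 26) - 15) - 8)² = (√(1/34 - 15) - 8)² = (√(-509/34) - 8)² = (I*√17306/34 - 8)² = (-8 + I*√17306/34)²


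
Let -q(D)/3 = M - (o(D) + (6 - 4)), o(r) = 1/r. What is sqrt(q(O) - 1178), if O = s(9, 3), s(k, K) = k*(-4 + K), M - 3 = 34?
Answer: 5*I*sqrt(462)/3 ≈ 35.824*I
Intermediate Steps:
M = 37 (M = 3 + 34 = 37)
O = -9 (O = 9*(-4 + 3) = 9*(-1) = -9)
q(D) = -105 + 3/D (q(D) = -3*(37 - (1/D + (6 - 4))) = -3*(37 - (1/D + 2)) = -3*(37 - (2 + 1/D)) = -3*(37 + (-2 - 1/D)) = -3*(35 - 1/D) = -105 + 3/D)
sqrt(q(O) - 1178) = sqrt((-105 + 3/(-9)) - 1178) = sqrt((-105 + 3*(-1/9)) - 1178) = sqrt((-105 - 1/3) - 1178) = sqrt(-316/3 - 1178) = sqrt(-3850/3) = 5*I*sqrt(462)/3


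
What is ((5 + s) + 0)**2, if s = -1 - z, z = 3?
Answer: 1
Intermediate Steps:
s = -4 (s = -1 - 1*3 = -1 - 3 = -4)
((5 + s) + 0)**2 = ((5 - 4) + 0)**2 = (1 + 0)**2 = 1**2 = 1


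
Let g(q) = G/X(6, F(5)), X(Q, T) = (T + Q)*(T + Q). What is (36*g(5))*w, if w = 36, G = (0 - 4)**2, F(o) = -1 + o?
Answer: 5184/25 ≈ 207.36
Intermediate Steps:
X(Q, T) = (Q + T)**2 (X(Q, T) = (Q + T)*(Q + T) = (Q + T)**2)
G = 16 (G = (-4)**2 = 16)
g(q) = 4/25 (g(q) = 16/((6 + (-1 + 5))**2) = 16/((6 + 4)**2) = 16/(10**2) = 16/100 = 16*(1/100) = 4/25)
(36*g(5))*w = (36*(4/25))*36 = (144/25)*36 = 5184/25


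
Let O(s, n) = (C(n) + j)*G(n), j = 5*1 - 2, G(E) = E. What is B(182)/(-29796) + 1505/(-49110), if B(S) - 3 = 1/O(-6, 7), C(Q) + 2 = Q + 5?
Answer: -11372687/369885061 ≈ -0.030747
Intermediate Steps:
C(Q) = 3 + Q (C(Q) = -2 + (Q + 5) = -2 + (5 + Q) = 3 + Q)
j = 3 (j = 5 - 2 = 3)
O(s, n) = n*(6 + n) (O(s, n) = ((3 + n) + 3)*n = (6 + n)*n = n*(6 + n))
B(S) = 274/91 (B(S) = 3 + 1/(7*(6 + 7)) = 3 + 1/(7*13) = 3 + 1/91 = 274/91)
B(182)/(-29796) + 1505/(-49110) = (274/91)/(-29796) + 1505/(-49110) = (274/91)*(-1/29796) + 1505*(-1/49110) = -137/1355718 - 301/9822 = -11372687/369885061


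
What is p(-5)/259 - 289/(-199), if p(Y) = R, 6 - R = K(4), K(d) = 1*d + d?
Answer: 74453/51541 ≈ 1.4445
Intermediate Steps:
K(d) = 2*d (K(d) = d + d = 2*d)
R = -2 (R = 6 - 2*4 = 6 - 1*8 = 6 - 8 = -2)
p(Y) = -2
p(-5)/259 - 289/(-199) = -2/259 - 289/(-199) = -2*1/259 - 289*(-1/199) = -2/259 + 289/199 = 74453/51541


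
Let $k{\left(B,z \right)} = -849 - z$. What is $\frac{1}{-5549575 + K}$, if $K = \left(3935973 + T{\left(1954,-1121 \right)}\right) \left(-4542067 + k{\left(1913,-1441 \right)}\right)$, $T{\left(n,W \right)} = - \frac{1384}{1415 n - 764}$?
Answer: $- \frac{460691}{8234910836451490350} \approx -5.5944 \cdot 10^{-14}$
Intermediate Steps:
$T{\left(n,W \right)} = - \frac{1384}{-764 + 1415 n}$
$K = - \frac{8234908279812234025}{460691}$ ($K = \left(3935973 - \frac{1384}{-764 + 1415 \cdot 1954}\right) \left(-4542067 - -592\right) = \left(3935973 - \frac{1384}{-764 + 2764910}\right) \left(-4542067 + \left(-849 + 1441\right)\right) = \left(3935973 - \frac{1384}{2764146}\right) \left(-4542067 + 592\right) = \left(3935973 - \frac{692}{1382073}\right) \left(-4541475\right) = \frac{5439802011337}{1382073} \left(-4541475\right) = - \frac{8234908279812234025}{460691} \approx -1.7875 \cdot 10^{13}$)
$\frac{1}{-5549575 + K} = \frac{1}{-5549575 - \frac{8234908279812234025}{460691}} = \frac{1}{- \frac{8234910836451490350}{460691}} = - \frac{460691}{8234910836451490350}$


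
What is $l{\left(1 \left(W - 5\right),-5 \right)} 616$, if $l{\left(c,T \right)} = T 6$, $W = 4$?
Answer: $-18480$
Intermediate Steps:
$l{\left(c,T \right)} = 6 T$
$l{\left(1 \left(W - 5\right),-5 \right)} 616 = 6 \left(-5\right) 616 = \left(-30\right) 616 = -18480$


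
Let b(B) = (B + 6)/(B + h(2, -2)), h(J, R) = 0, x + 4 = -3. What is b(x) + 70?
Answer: 491/7 ≈ 70.143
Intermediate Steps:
x = -7 (x = -4 - 3 = -7)
b(B) = (6 + B)/B (b(B) = (B + 6)/(B + 0) = (6 + B)/B)
b(x) + 70 = (6 - 7)/(-7) + 70 = -⅐*(-1) + 70 = ⅐ + 70 = 491/7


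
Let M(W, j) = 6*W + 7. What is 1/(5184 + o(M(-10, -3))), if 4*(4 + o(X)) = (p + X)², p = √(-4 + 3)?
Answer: 23528/138394505 + 106*I/138394505 ≈ 0.00017001 + 7.6593e-7*I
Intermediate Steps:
p = I (p = √(-1) = I ≈ 1.0*I)
M(W, j) = 7 + 6*W
o(X) = -4 + (I + X)²/4
1/(5184 + o(M(-10, -3))) = 1/(5184 + (-4 + (I + (7 + 6*(-10)))²/4)) = 1/(5184 + (-4 + (I + (7 - 60))²/4)) = 1/(5184 + (-4 + (I - 53)²/4)) = 1/(5184 + (-4 + (-53 + I)²/4)) = 1/(5180 + (-53 + I)²/4)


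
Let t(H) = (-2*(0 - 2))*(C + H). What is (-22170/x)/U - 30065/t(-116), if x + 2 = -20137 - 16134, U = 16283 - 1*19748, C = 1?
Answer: 50383169843/770873796 ≈ 65.359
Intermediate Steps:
U = -3465 (U = 16283 - 19748 = -3465)
x = -36273 (x = -2 + (-20137 - 16134) = -2 - 36271 = -36273)
t(H) = 4 + 4*H (t(H) = (-2*(0 - 2))*(1 + H) = (-2*(-2))*(1 + H) = 4*(1 + H) = 4 + 4*H)
(-22170/x)/U - 30065/t(-116) = -22170/(-36273)/(-3465) - 30065/(4 + 4*(-116)) = -22170*(-1/36273)*(-1/3465) - 30065/(4 - 464) = (7390/12091)*(-1/3465) - 30065/(-460) = -1478/8379063 - 30065*(-1/460) = -1478/8379063 + 6013/92 = 50383169843/770873796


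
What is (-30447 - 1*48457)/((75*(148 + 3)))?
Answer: -78904/11325 ≈ -6.9672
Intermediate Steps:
(-30447 - 1*48457)/((75*(148 + 3))) = (-30447 - 48457)/((75*151)) = -78904/11325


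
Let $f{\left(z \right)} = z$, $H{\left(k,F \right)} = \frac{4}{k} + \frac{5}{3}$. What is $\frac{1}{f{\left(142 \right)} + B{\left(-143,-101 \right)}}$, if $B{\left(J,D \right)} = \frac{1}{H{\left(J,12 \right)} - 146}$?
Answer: $\frac{61931}{8793773} \approx 0.0070426$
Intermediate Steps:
$H{\left(k,F \right)} = \frac{5}{3} + \frac{4}{k}$ ($H{\left(k,F \right)} = \frac{4}{k} + 5 \cdot \frac{1}{3} = \frac{4}{k} + \frac{5}{3} = \frac{5}{3} + \frac{4}{k}$)
$B{\left(J,D \right)} = \frac{1}{- \frac{433}{3} + \frac{4}{J}}$ ($B{\left(J,D \right)} = \frac{1}{\left(\frac{5}{3} + \frac{4}{J}\right) - 146} = \frac{1}{- \frac{433}{3} + \frac{4}{J}}$)
$\frac{1}{f{\left(142 \right)} + B{\left(-143,-101 \right)}} = \frac{1}{142 + 3 \left(-143\right) \frac{1}{12 - -61919}} = \frac{1}{142 + 3 \left(-143\right) \frac{1}{12 + 61919}} = \frac{1}{142 + 3 \left(-143\right) \frac{1}{61931}} = \frac{1}{142 - \frac{429}{61931}} = \frac{1}{\frac{8793773}{61931}} = \frac{61931}{8793773}$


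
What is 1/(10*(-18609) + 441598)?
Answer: 1/255508 ≈ 3.9138e-6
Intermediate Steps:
1/(10*(-18609) + 441598) = 1/(-186090 + 441598) = 1/255508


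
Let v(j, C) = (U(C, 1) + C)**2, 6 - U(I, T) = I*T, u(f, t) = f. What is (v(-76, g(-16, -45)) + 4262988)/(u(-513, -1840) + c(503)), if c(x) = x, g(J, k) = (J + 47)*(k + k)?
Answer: -2131512/5 ≈ -4.2630e+5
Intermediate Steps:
g(J, k) = 2*k*(47 + J) (g(J, k) = (47 + J)*(2*k) = 2*k*(47 + J))
U(I, T) = 6 - I*T
v(j, C) = 36 (v(j, C) = ((6 - 1*C*1) + C)**2 = ((6 - C) + C)**2 = 6**2 = 36)
(v(-76, g(-16, -45)) + 4262988)/(u(-513, -1840) + c(503)) = (36 + 4262988)/(-513 + 503) = 4263024/(-10) = 4263024*(-1/10) = -2131512/5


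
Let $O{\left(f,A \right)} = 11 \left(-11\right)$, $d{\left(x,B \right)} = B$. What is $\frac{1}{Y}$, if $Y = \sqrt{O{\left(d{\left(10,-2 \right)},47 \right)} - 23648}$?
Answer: $- \frac{i \sqrt{2641}}{7923} \approx - 0.0064863 i$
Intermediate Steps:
$O{\left(f,A \right)} = -121$
$Y = 3 i \sqrt{2641}$ ($Y = \sqrt{-121 - 23648} = \sqrt{-23769} = 3 i \sqrt{2641} \approx 154.17 i$)
$\frac{1}{Y} = \frac{1}{3 i \sqrt{2641}} = - \frac{i \sqrt{2641}}{7923}$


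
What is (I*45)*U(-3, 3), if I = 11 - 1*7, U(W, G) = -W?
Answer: 540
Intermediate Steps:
I = 4 (I = 11 - 7 = 4)
(I*45)*U(-3, 3) = (4*45)*(-1*(-3)) = 180*3 = 540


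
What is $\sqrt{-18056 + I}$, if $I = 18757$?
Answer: $\sqrt{701} \approx 26.476$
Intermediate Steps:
$\sqrt{-18056 + I} = \sqrt{-18056 + 18757} = \sqrt{701}$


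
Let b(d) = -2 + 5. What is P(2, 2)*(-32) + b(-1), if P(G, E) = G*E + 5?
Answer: -285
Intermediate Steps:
b(d) = 3
P(G, E) = 5 + E*G (P(G, E) = E*G + 5 = 5 + E*G)
P(2, 2)*(-32) + b(-1) = (5 + 2*2)*(-32) + 3 = (5 + 4)*(-32) + 3 = 9*(-32) + 3 = -288 + 3 = -285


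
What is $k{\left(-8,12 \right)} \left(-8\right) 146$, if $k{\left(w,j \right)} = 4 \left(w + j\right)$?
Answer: $-18688$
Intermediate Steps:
$k{\left(w,j \right)} = 4 j + 4 w$ ($k{\left(w,j \right)} = 4 \left(j + w\right) = 4 j + 4 w$)
$k{\left(-8,12 \right)} \left(-8\right) 146 = \left(4 \cdot 12 + 4 \left(-8\right)\right) \left(-8\right) 146 = \left(48 - 32\right) \left(-8\right) 146 = 16 \left(-8\right) 146 = \left(-128\right) 146 = -18688$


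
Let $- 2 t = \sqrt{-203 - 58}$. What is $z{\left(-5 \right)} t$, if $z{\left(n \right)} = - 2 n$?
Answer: $- 15 i \sqrt{29} \approx - 80.777 i$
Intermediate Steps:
$t = - \frac{3 i \sqrt{29}}{2}$ ($t = - \frac{\sqrt{-203 - 58}}{2} = - \frac{\sqrt{-261}}{2} = - \frac{3 i \sqrt{29}}{2} \approx - 8.0777 i$)
$z{\left(-5 \right)} t = \left(-2\right) \left(-5\right) \left(- \frac{3 i \sqrt{29}}{2}\right) = 10 \left(- \frac{3 i \sqrt{29}}{2}\right) = - 15 i \sqrt{29}$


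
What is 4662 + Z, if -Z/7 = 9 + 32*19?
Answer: 343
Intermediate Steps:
Z = -4319 (Z = -7*(9 + 32*19) = -7*(9 + 608) = -7*617 = -4319)
4662 + Z = 4662 - 4319 = 343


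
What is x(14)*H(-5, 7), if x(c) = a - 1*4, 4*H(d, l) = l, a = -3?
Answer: -49/4 ≈ -12.250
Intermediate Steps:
H(d, l) = l/4
x(c) = -7 (x(c) = -3 - 1*4 = -3 - 4 = -7)
x(14)*H(-5, 7) = -7*7/4 = -49/4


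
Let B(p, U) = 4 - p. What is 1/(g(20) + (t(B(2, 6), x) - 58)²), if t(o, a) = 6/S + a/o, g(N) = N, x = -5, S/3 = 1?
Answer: 4/13769 ≈ 0.00029051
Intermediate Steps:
S = 3 (S = 3*1 = 3)
t(o, a) = 2 + a/o (t(o, a) = 6/3 + a/o = 6*(⅓) + a/o = 2 + a/o)
1/(g(20) + (t(B(2, 6), x) - 58)²) = 1/(20 + ((2 - 5/(4 - 1*2)) - 58)²) = 1/(20 + ((2 - 5/(4 - 2)) - 58)²) = 1/(20 + ((2 - 5/2) - 58)²) = 1/(20 + (-½ - 58)²) = 1/(20 + (-117/2)²) = 1/(20 + 13689/4) = 1/(13769/4) = 4/13769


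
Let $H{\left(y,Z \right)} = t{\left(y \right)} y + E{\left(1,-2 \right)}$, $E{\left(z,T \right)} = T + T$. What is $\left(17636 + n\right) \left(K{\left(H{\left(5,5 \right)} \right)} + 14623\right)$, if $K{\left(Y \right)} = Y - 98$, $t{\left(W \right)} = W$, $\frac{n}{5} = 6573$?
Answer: $734587546$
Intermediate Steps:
$n = 32865$ ($n = 5 \cdot 6573 = 32865$)
$E{\left(z,T \right)} = 2 T$
$H{\left(y,Z \right)} = -4 + y^{2}$ ($H{\left(y,Z \right)} = y y + 2 \left(-2\right) = y^{2} - 4 = -4 + y^{2}$)
$K{\left(Y \right)} = -98 + Y$
$\left(17636 + n\right) \left(K{\left(H{\left(5,5 \right)} \right)} + 14623\right) = \left(17636 + 32865\right) \left(\left(-98 - \left(4 - 5^{2}\right)\right) + 14623\right) = 50501 \left(\left(-98 + \left(-4 + 25\right)\right) + 14623\right) = 50501 \left(\left(-98 + 21\right) + 14623\right) = 50501 \left(-77 + 14623\right) = 50501 \cdot 14546 = 734587546$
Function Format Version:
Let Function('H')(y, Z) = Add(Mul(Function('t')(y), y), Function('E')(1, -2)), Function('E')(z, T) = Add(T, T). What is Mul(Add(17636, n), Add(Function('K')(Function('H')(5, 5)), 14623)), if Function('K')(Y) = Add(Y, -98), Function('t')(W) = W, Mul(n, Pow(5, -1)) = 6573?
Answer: 734587546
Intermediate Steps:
n = 32865 (n = Mul(5, 6573) = 32865)
Function('E')(z, T) = Mul(2, T)
Function('H')(y, Z) = Add(-4, Pow(y, 2)) (Function('H')(y, Z) = Add(Mul(y, y), Mul(2, -2)) = Add(Pow(y, 2), -4) = Add(-4, Pow(y, 2)))
Function('K')(Y) = Add(-98, Y)
Mul(Add(17636, n), Add(Function('K')(Function('H')(5, 5)), 14623)) = Mul(Add(17636, 32865), Add(Add(-98, Add(-4, Pow(5, 2))), 14623)) = Mul(50501, Add(Add(-98, Add(-4, 25)), 14623)) = Mul(50501, Add(Add(-98, 21), 14623)) = Mul(50501, Add(-77, 14623)) = Mul(50501, 14546) = 734587546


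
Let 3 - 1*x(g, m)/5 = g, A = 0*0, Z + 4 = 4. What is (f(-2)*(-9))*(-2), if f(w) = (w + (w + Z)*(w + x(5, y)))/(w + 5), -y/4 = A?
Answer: 132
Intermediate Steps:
Z = 0 (Z = -4 + 4 = 0)
A = 0
y = 0 (y = -4*0 = 0)
x(g, m) = 15 - 5*g
f(w) = (w + w*(-10 + w))/(5 + w) (f(w) = (w + (w + 0)*(w + (15 - 5*5)))/(w + 5) = (w + w*(w + (15 - 25)))/(5 + w) = (w + w*(w - 10))/(5 + w) = (w + w*(-10 + w))/(5 + w))
(f(-2)*(-9))*(-2) = (-2*(-9 - 2)/(5 - 2)*(-9))*(-2) = (-2*(-11)/3*(-9))*(-2) = (-2*⅓*(-11)*(-9))*(-2) = ((22/3)*(-9))*(-2) = -66*(-2) = 132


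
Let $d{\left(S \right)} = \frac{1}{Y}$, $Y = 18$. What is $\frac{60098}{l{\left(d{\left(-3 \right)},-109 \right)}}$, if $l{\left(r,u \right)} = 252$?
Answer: $\frac{30049}{126} \approx 238.48$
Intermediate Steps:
$d{\left(S \right)} = \frac{1}{18}$
$\frac{60098}{l{\left(d{\left(-3 \right)},-109 \right)}} = \frac{60098}{252} = 60098 \cdot \frac{1}{252} = \frac{30049}{126}$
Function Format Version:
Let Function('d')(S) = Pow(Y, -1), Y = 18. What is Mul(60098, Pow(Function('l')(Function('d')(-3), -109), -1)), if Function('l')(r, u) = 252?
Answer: Rational(30049, 126) ≈ 238.48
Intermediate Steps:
Function('d')(S) = Rational(1, 18) (Function('d')(S) = Pow(18, -1) = Rational(1, 18))
Mul(60098, Pow(Function('l')(Function('d')(-3), -109), -1)) = Mul(60098, Pow(252, -1)) = Mul(60098, Rational(1, 252)) = Rational(30049, 126)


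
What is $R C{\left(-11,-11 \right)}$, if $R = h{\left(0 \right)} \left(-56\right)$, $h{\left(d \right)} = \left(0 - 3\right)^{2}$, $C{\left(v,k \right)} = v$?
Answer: $5544$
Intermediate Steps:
$h{\left(d \right)} = 9$ ($h{\left(d \right)} = \left(-3\right)^{2} = 9$)
$R = -504$ ($R = 9 \left(-56\right) = -504$)
$R C{\left(-11,-11 \right)} = \left(-504\right) \left(-11\right) = 5544$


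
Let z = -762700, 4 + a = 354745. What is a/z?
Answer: -354741/762700 ≈ -0.46511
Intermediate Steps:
a = 354741 (a = -4 + 354745 = 354741)
a/z = 354741/(-762700) = 354741*(-1/762700) = -354741/762700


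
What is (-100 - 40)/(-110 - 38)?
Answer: 35/37 ≈ 0.94595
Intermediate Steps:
(-100 - 40)/(-110 - 38) = -140/(-148) = -140*(-1/148) = 35/37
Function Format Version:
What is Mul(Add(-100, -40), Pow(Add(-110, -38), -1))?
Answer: Rational(35, 37) ≈ 0.94595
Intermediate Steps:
Mul(Add(-100, -40), Pow(Add(-110, -38), -1)) = Mul(-140, Pow(-148, -1)) = Mul(-140, Rational(-1, 148)) = Rational(35, 37)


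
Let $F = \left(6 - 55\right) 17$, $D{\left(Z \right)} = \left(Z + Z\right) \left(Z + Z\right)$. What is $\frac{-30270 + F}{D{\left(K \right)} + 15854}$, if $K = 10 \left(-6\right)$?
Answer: $- \frac{31103}{30254} \approx -1.0281$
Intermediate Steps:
$K = -60$
$D{\left(Z \right)} = 4 Z^{2}$ ($D{\left(Z \right)} = 2 Z 2 Z = 4 Z^{2}$)
$F = -833$ ($F = \left(-49\right) 17 = -833$)
$\frac{-30270 + F}{D{\left(K \right)} + 15854} = \frac{-30270 - 833}{4 \left(-60\right)^{2} + 15854} = - \frac{31103}{4 \cdot 3600 + 15854} = - \frac{31103}{14400 + 15854} = - \frac{31103}{30254}$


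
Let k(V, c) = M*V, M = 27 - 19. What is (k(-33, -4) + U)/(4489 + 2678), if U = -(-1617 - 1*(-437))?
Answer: 916/7167 ≈ 0.12781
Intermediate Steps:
M = 8
k(V, c) = 8*V
U = 1180 (U = -(-1617 + 437) = -1*(-1180) = 1180)
(k(-33, -4) + U)/(4489 + 2678) = (8*(-33) + 1180)/(4489 + 2678) = (-264 + 1180)/7167 = 916*(1/7167) = 916/7167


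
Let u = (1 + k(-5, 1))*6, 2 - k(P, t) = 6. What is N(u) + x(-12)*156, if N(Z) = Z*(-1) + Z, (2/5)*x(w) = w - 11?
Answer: -8970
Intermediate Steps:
k(P, t) = -4 (k(P, t) = 2 - 1*6 = 2 - 6 = -4)
x(w) = -55/2 + 5*w/2 (x(w) = 5*(w - 11)/2 = 5*(-11 + w)/2 = -55/2 + 5*w/2)
u = -18 (u = (1 - 4)*6 = -3*6 = -18)
N(Z) = 0 (N(Z) = -Z + Z = 0)
N(u) + x(-12)*156 = 0 + (-55/2 + (5/2)*(-12))*156 = 0 + (-55/2 - 30)*156 = 0 - 115/2*156 = 0 - 8970 = -8970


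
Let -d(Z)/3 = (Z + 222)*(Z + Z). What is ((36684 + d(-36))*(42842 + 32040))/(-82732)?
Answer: -1438857630/20683 ≈ -69567.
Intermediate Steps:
d(Z) = -6*Z*(222 + Z) (d(Z) = -3*(Z + 222)*(Z + Z) = -3*(222 + Z)*2*Z = -6*Z*(222 + Z))
((36684 + d(-36))*(42842 + 32040))/(-82732) = ((36684 - 6*(-36)*(222 - 36))*(42842 + 32040))/(-82732) = ((36684 - 6*(-36)*186)*74882)*(-1/82732) = ((36684 + 40176)*74882)*(-1/82732) = (76860*74882)*(-1/82732) = 5755430520*(-1/82732) = -1438857630/20683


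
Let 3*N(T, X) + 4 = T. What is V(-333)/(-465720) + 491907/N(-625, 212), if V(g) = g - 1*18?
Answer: -229090854447/97645960 ≈ -2346.1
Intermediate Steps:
N(T, X) = -4/3 + T/3
V(g) = -18 + g (V(g) = g - 18 = -18 + g)
V(-333)/(-465720) + 491907/N(-625, 212) = (-18 - 333)/(-465720) + 491907/(-4/3 + (1/3)*(-625)) = -351*(-1/465720) + 491907/(-4/3 - 625/3) = 117/155240 + 491907/(-629/3) = 117/155240 + 491907*(-3/629) = 117/155240 - 1475721/629 = -229090854447/97645960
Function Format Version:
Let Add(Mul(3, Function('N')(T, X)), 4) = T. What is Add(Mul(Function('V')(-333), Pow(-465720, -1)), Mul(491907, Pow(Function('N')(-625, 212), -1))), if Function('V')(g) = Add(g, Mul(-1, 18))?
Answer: Rational(-229090854447, 97645960) ≈ -2346.1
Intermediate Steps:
Function('N')(T, X) = Add(Rational(-4, 3), Mul(Rational(1, 3), T))
Function('V')(g) = Add(-18, g) (Function('V')(g) = Add(g, -18) = Add(-18, g))
Add(Mul(Function('V')(-333), Pow(-465720, -1)), Mul(491907, Pow(Function('N')(-625, 212), -1))) = Add(Mul(Add(-18, -333), Pow(-465720, -1)), Mul(491907, Pow(Add(Rational(-4, 3), Mul(Rational(1, 3), -625)), -1))) = Add(Mul(-351, Rational(-1, 465720)), Mul(491907, Pow(Add(Rational(-4, 3), Rational(-625, 3)), -1))) = Add(Rational(117, 155240), Mul(491907, Pow(Rational(-629, 3), -1))) = Add(Rational(117, 155240), Mul(491907, Rational(-3, 629))) = Add(Rational(117, 155240), Rational(-1475721, 629)) = Rational(-229090854447, 97645960)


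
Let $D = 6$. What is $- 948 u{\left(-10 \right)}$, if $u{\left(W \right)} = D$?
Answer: $-5688$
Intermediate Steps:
$u{\left(W \right)} = 6$
$- 948 u{\left(-10 \right)} = \left(-948\right) 6 = -5688$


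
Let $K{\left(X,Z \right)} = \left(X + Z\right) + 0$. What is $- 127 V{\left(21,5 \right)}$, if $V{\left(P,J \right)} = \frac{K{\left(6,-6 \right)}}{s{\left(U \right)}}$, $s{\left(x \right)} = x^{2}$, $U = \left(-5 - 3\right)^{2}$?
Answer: $0$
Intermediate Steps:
$U = 64$ ($U = \left(-8\right)^{2} = 64$)
$K{\left(X,Z \right)} = X + Z$
$V{\left(P,J \right)} = 0$ ($V{\left(P,J \right)} = \frac{6 - 6}{64^{2}} = \frac{0}{4096} = 0 \cdot \frac{1}{4096} = 0$)
$- 127 V{\left(21,5 \right)} = \left(-127\right) 0 = 0$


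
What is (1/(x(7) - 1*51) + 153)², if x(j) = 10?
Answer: 39337984/1681 ≈ 23402.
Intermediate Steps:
(1/(x(7) - 1*51) + 153)² = (1/(10 - 1*51) + 153)² = (1/(10 - 51) + 153)² = (1/(-41) + 153)² = (-1/41 + 153)² = (6272/41)² = 39337984/1681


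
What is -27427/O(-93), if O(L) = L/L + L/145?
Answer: -3976915/52 ≈ -76479.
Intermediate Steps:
O(L) = 1 + L/145 (O(L) = 1 + L*(1/145) = 1 + L/145)
-27427/O(-93) = -27427/(1 + (1/145)*(-93)) = -27427/(1 - 93/145) = -27427/52/145 = -27427*145/52 = -3976915/52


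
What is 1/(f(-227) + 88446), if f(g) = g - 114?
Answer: 1/88105 ≈ 1.1350e-5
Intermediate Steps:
f(g) = -114 + g
1/(f(-227) + 88446) = 1/((-114 - 227) + 88446) = 1/(-341 + 88446) = 1/88105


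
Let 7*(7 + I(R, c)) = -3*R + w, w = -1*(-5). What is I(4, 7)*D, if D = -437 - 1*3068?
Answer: 28040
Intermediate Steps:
w = 5
I(R, c) = -44/7 - 3*R/7 (I(R, c) = -7 + (-3*R + 5)/7 = -7 + (5 - 3*R)/7 = -7 + (5/7 - 3*R/7) = -44/7 - 3*R/7)
D = -3505 (D = -437 - 3068 = -3505)
I(4, 7)*D = (-44/7 - 3/7*4)*(-3505) = (-44/7 - 12/7)*(-3505) = -8*(-3505) = 28040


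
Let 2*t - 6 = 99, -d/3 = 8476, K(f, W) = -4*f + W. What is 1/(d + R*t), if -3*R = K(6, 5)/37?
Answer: -74/1881007 ≈ -3.9341e-5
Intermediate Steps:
K(f, W) = W - 4*f
d = -25428 (d = -3*8476 = -25428)
t = 105/2 (t = 3 + (½)*99 = 3 + 99/2 = 105/2 ≈ 52.500)
R = 19/111 (R = -(5 - 4*6)/(3*37) = -(5 - 24)/(3*37) = -(-19)/(3*37) = -⅓*(-19/37) = 19/111 ≈ 0.17117)
1/(d + R*t) = 1/(-25428 + (19/111)*(105/2)) = 1/(-25428 + 665/74) = 1/(-1881007/74) = -74/1881007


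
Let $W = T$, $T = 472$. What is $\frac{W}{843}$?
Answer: $\frac{472}{843} \approx 0.55991$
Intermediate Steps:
$W = 472$
$\frac{W}{843} = \frac{472}{843}$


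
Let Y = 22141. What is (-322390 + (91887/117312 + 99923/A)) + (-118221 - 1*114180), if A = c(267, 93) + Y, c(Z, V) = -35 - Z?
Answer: -473782641402773/853992256 ≈ -5.5479e+5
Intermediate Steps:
A = 21839 (A = (-35 - 1*267) + 22141 = (-35 - 267) + 22141 = -302 + 22141 = 21839)
(-322390 + (91887/117312 + 99923/A)) + (-118221 - 1*114180) = (-322390 + (91887/117312 + 99923/21839)) + (-118221 - 1*114180) = (-322390 + (91887*(1/117312) + 99923*(1/21839))) + (-118221 - 114180) = (-322390 + (30629/39104 + 99923/21839)) - 232401 = (-322390 + 4576295723/853992256) - 232401 = -275313987116117/853992256 - 232401 = -473782641402773/853992256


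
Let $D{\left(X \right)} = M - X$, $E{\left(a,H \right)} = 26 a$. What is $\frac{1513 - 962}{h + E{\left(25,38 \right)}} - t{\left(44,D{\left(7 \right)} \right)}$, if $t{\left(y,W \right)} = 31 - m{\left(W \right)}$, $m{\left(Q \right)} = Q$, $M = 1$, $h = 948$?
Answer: $- \frac{58575}{1598} \approx -36.655$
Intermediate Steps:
$D{\left(X \right)} = 1 - X$
$t{\left(y,W \right)} = 31 - W$
$\frac{1513 - 962}{h + E{\left(25,38 \right)}} - t{\left(44,D{\left(7 \right)} \right)} = \frac{1513 - 962}{948 + 26 \cdot 25} - \left(31 - \left(1 - 7\right)\right) = \frac{551}{948 + 650} - \left(31 - \left(1 - 7\right)\right) = \frac{551}{1598} - \left(31 - -6\right) = 551 \cdot \frac{1}{1598} - \left(31 + 6\right) = \frac{551}{1598} - 37 = - \frac{58575}{1598}$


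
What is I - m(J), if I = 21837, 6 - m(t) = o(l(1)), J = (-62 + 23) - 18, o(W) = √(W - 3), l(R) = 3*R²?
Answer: 21831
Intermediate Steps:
o(W) = √(-3 + W)
J = -57 (J = -39 - 18 = -57)
m(t) = 6 (m(t) = 6 - √(-3 + 3*1²) = 6 - √(-3 + 3*1) = 6 - √(-3 + 3) = 6 - √0 = 6 - 1*0 = 6 + 0 = 6)
I - m(J) = 21837 - 1*6 = 21837 - 6 = 21831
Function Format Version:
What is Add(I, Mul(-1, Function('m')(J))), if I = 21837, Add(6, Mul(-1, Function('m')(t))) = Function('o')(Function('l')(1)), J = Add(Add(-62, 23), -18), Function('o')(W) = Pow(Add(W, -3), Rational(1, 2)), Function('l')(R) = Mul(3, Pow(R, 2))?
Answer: 21831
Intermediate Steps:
Function('o')(W) = Pow(Add(-3, W), Rational(1, 2))
J = -57 (J = Add(-39, -18) = -57)
Function('m')(t) = 6 (Function('m')(t) = Add(6, Mul(-1, Pow(Add(-3, Mul(3, Pow(1, 2))), Rational(1, 2)))) = Add(6, Mul(-1, Pow(Add(-3, Mul(3, 1)), Rational(1, 2)))) = Add(6, Mul(-1, Pow(Add(-3, 3), Rational(1, 2)))) = Add(6, Mul(-1, Pow(0, Rational(1, 2)))) = Add(6, Mul(-1, 0)) = Add(6, 0) = 6)
Add(I, Mul(-1, Function('m')(J))) = Add(21837, Mul(-1, 6)) = Add(21837, -6) = 21831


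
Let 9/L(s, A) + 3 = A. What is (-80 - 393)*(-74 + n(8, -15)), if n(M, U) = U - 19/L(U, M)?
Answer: 423808/9 ≈ 47090.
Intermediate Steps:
L(s, A) = 9/(-3 + A)
n(M, U) = 19/3 + U - 19*M/9 (n(M, U) = U - (-19/3 + 19*M/9) = U - 19*(-1/3 + M/9) = U + (19/3 - 19*M/9) = 19/3 + U - 19*M/9)
(-80 - 393)*(-74 + n(8, -15)) = (-80 - 393)*(-74 + (19/3 - 15 - 19/9*8)) = -473*(-74 + (19/3 - 15 - 152/9)) = -473*(-74 - 230/9) = -473*(-896/9) = 423808/9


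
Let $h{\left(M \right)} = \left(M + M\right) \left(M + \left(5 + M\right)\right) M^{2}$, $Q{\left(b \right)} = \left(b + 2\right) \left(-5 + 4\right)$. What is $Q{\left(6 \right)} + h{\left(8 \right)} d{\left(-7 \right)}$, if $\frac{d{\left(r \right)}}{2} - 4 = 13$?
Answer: $731128$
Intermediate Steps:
$d{\left(r \right)} = 34$ ($d{\left(r \right)} = 8 + 2 \cdot 13 = 8 + 26 = 34$)
$Q{\left(b \right)} = -2 - b$ ($Q{\left(b \right)} = \left(2 + b\right) \left(-1\right) = -2 - b$)
$h{\left(M \right)} = 2 M^{3} \left(5 + 2 M\right)$ ($h{\left(M \right)} = 2 M \left(5 + 2 M\right) M^{2} = 2 M^{3} \left(5 + 2 M\right)$)
$Q{\left(6 \right)} + h{\left(8 \right)} d{\left(-7 \right)} = \left(-2 - 6\right) + 8^{3} \left(10 + 4 \cdot 8\right) 34 = \left(-2 - 6\right) + 512 \left(10 + 32\right) 34 = -8 + 512 \cdot 42 \cdot 34 = -8 + 21504 \cdot 34 = -8 + 731136 = 731128$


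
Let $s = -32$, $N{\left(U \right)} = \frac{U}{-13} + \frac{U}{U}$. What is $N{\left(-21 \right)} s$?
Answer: $- \frac{1088}{13} \approx -83.692$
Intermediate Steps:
$N{\left(U \right)} = 1 - \frac{U}{13}$ ($N{\left(U \right)} = U \left(- \frac{1}{13}\right) + 1 = - \frac{U}{13} + 1 = 1 - \frac{U}{13}$)
$N{\left(-21 \right)} s = \left(1 - - \frac{21}{13}\right) \left(-32\right) = \left(1 + \frac{21}{13}\right) \left(-32\right) = \frac{34}{13} \left(-32\right) = - \frac{1088}{13}$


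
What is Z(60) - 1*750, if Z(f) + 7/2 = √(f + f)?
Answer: -1507/2 + 2*√30 ≈ -742.55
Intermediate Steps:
Z(f) = -7/2 + √2*√f (Z(f) = -7/2 + √(f + f) = -7/2 + √(2*f) = -7/2 + √2*√f)
Z(60) - 1*750 = (-7/2 + √2*√60) - 1*750 = (-7/2 + √2*(2*√15)) - 750 = (-7/2 + 2*√30) - 750 = -1507/2 + 2*√30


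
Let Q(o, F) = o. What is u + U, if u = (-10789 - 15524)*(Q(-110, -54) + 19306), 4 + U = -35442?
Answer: -505139794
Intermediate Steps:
U = -35446 (U = -4 - 35442 = -35446)
u = -505104348 (u = (-10789 - 15524)*(-110 + 19306) = -26313*19196 = -505104348)
u + U = -505104348 - 35446 = -505139794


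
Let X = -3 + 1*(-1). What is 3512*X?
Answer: -14048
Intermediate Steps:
X = -4 (X = -3 - 1 = -4)
3512*X = 3512*(-4) = -14048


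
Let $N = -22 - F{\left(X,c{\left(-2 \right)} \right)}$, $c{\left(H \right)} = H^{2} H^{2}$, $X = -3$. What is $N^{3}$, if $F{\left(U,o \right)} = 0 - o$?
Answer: $-216$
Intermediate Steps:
$c{\left(H \right)} = H^{4}$
$F{\left(U,o \right)} = - o$
$N = -6$ ($N = -22 - - \left(-2\right)^{4} = -22 - \left(-1\right) 16 = -22 - -16 = -22 + 16 = -6$)
$N^{3} = \left(-6\right)^{3} = -216$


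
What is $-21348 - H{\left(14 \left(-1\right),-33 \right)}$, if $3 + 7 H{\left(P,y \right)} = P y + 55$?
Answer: $- \frac{149950}{7} \approx -21421.0$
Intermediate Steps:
$H{\left(P,y \right)} = \frac{52}{7} + \frac{P y}{7}$ ($H{\left(P,y \right)} = - \frac{3}{7} + \frac{P y + 55}{7} = - \frac{3}{7} + \frac{55 + P y}{7} = - \frac{3}{7} + \left(\frac{55}{7} + \frac{P y}{7}\right) = \frac{52}{7} + \frac{P y}{7}$)
$-21348 - H{\left(14 \left(-1\right),-33 \right)} = -21348 - \left(\frac{52}{7} + \frac{1}{7} \cdot 14 \left(-1\right) \left(-33\right)\right) = -21348 - \left(\frac{52}{7} + \frac{1}{7} \left(-14\right) \left(-33\right)\right) = -21348 - \left(\frac{52}{7} + 66\right) = -21348 - \frac{514}{7} = - \frac{149950}{7}$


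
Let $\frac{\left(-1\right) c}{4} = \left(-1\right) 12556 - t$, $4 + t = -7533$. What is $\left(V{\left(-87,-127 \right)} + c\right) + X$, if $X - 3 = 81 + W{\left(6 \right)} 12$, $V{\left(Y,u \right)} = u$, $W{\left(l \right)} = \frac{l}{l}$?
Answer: $20045$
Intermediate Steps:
$t = -7537$ ($t = -4 - 7533 = -7537$)
$W{\left(l \right)} = 1$
$c = 20076$ ($c = - 4 \left(\left(-1\right) 12556 - -7537\right) = - 4 \left(-12556 + 7537\right) = \left(-4\right) \left(-5019\right) = 20076$)
$X = 96$ ($X = 3 + \left(81 + 1 \cdot 12\right) = 3 + \left(81 + 12\right) = 3 + 93 = 96$)
$\left(V{\left(-87,-127 \right)} + c\right) + X = \left(-127 + 20076\right) + 96 = 19949 + 96 = 20045$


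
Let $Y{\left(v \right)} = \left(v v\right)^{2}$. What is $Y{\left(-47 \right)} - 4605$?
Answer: $4875076$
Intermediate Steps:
$Y{\left(v \right)} = v^{4}$ ($Y{\left(v \right)} = \left(v^{2}\right)^{2} = v^{4}$)
$Y{\left(-47 \right)} - 4605 = \left(-47\right)^{4} - 4605 = 4879681 - 4605 = 4875076$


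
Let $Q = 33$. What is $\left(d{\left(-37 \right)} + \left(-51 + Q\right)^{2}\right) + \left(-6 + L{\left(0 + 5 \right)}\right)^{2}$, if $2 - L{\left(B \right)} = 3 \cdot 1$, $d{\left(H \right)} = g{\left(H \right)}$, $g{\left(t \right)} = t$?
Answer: $336$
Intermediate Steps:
$d{\left(H \right)} = H$
$L{\left(B \right)} = -1$ ($L{\left(B \right)} = 2 - 3 \cdot 1 = 2 - 3 = -1$)
$\left(d{\left(-37 \right)} + \left(-51 + Q\right)^{2}\right) + \left(-6 + L{\left(0 + 5 \right)}\right)^{2} = \left(-37 + \left(-51 + 33\right)^{2}\right) + \left(-6 - 1\right)^{2} = \left(-37 + \left(-18\right)^{2}\right) + \left(-7\right)^{2} = \left(-37 + 324\right) + 49 = 287 + 49 = 336$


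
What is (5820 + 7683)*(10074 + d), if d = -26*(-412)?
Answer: 280673358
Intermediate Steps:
d = 10712
(5820 + 7683)*(10074 + d) = (5820 + 7683)*(10074 + 10712) = 13503*20786 = 280673358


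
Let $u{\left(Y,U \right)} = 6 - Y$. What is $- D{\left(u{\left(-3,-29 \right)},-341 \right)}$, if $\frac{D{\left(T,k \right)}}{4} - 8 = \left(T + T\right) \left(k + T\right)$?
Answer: $23872$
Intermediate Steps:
$D{\left(T,k \right)} = 32 + 8 T \left(T + k\right)$ ($D{\left(T,k \right)} = 32 + 4 \left(T + T\right) \left(k + T\right) = 32 + 4 \cdot 2 T \left(T + k\right) = 32 + 8 T \left(T + k\right)$)
$- D{\left(u{\left(-3,-29 \right)},-341 \right)} = - (32 + 8 \left(6 - -3\right)^{2} + 8 \left(6 - -3\right) \left(-341\right)) = - (32 + 8 \left(6 + 3\right)^{2} + 8 \left(6 + 3\right) \left(-341\right)) = - (32 + 8 \cdot 9^{2} + 8 \cdot 9 \left(-341\right)) = - (32 + 8 \cdot 81 - 24552) = - (32 + 648 - 24552) = \left(-1\right) \left(-23872\right) = 23872$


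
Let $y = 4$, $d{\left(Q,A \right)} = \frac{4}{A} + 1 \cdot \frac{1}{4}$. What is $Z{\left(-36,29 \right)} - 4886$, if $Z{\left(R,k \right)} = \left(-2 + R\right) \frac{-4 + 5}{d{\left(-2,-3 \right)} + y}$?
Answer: $- \frac{171466}{35} \approx -4899.0$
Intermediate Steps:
$d{\left(Q,A \right)} = \frac{1}{4} + \frac{4}{A}$ ($d{\left(Q,A \right)} = \frac{4}{A} + 1 \cdot \frac{1}{4} = \frac{4}{A} + \frac{1}{4} = \frac{1}{4} + \frac{4}{A}$)
$Z{\left(R,k \right)} = - \frac{24}{35} + \frac{12 R}{35}$ ($Z{\left(R,k \right)} = \left(-2 + R\right) \frac{-4 + 5}{\frac{16 - 3}{4 \left(-3\right)} + 4} = \left(-2 + R\right) 1 \frac{1}{\frac{1}{4} \left(- \frac{1}{3}\right) 13 + 4} = \left(-2 + R\right) 1 \frac{1}{- \frac{13}{12} + 4} = \left(-2 + R\right) 1 \frac{1}{\frac{35}{12}} = \left(-2 + R\right) 1 \cdot \frac{12}{35} = \left(-2 + R\right) \frac{12}{35} = - \frac{24}{35} + \frac{12 R}{35}$)
$Z{\left(-36,29 \right)} - 4886 = \left(- \frac{24}{35} + \frac{12}{35} \left(-36\right)\right) - 4886 = \left(- \frac{24}{35} - \frac{432}{35}\right) - 4886 = - \frac{456}{35} - 4886 = - \frac{171466}{35}$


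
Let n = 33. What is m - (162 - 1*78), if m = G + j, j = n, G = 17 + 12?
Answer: -22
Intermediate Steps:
G = 29
j = 33
m = 62 (m = 29 + 33 = 62)
m - (162 - 1*78) = 62 - (162 - 1*78) = 62 - (162 - 78) = 62 - 1*84 = 62 - 84 = -22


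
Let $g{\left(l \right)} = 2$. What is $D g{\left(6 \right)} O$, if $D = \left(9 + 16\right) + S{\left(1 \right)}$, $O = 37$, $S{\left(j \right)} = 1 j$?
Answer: $1924$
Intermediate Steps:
$S{\left(j \right)} = j$
$D = 26$ ($D = \left(9 + 16\right) + 1 = 25 + 1 = 26$)
$D g{\left(6 \right)} O = 26 \cdot 2 \cdot 37 = 52 \cdot 37 = 1924$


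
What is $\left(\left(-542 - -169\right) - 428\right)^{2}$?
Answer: $641601$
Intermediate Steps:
$\left(\left(-542 - -169\right) - 428\right)^{2} = \left(\left(-542 + 169\right) - 428\right)^{2} = \left(-373 - 428\right)^{2} = \left(-801\right)^{2} = 641601$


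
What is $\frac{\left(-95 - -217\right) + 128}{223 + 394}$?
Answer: $\frac{250}{617} \approx 0.40519$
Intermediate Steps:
$\frac{\left(-95 - -217\right) + 128}{223 + 394} = \frac{\left(-95 + 217\right) + 128}{617} = \left(122 + 128\right) \frac{1}{617} = 250 \cdot \frac{1}{617} = \frac{250}{617}$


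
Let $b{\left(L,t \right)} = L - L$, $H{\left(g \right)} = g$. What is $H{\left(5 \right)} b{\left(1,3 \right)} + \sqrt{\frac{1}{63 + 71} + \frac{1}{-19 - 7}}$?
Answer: $\frac{3 i \sqrt{2613}}{871} \approx 0.17606 i$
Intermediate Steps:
$b{\left(L,t \right)} = 0$
$H{\left(5 \right)} b{\left(1,3 \right)} + \sqrt{\frac{1}{63 + 71} + \frac{1}{-19 - 7}} = 5 \cdot 0 + \sqrt{\frac{1}{63 + 71} + \frac{1}{-19 - 7}} = 0 + \sqrt{\frac{1}{134} + \frac{1}{-26}} = 0 + \sqrt{\frac{1}{134} - \frac{1}{26}} = 0 + \sqrt{- \frac{27}{871}} = 0 + \frac{3 i \sqrt{2613}}{871} = \frac{3 i \sqrt{2613}}{871}$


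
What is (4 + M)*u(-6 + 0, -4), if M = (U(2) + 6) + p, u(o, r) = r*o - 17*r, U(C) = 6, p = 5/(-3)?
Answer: 3956/3 ≈ 1318.7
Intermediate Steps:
p = -5/3 (p = 5*(-1/3) = -5/3 ≈ -1.6667)
u(o, r) = -17*r + o*r (u(o, r) = o*r - 17*r = -17*r + o*r)
M = 31/3 (M = (6 + 6) - 5/3 = 12 - 5/3 = 31/3 ≈ 10.333)
(4 + M)*u(-6 + 0, -4) = (4 + 31/3)*(-4*(-17 + (-6 + 0))) = 43*(-4*(-17 - 6))/3 = 43*(-4*(-23))/3 = (43/3)*92 = 3956/3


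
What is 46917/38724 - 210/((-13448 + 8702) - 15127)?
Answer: 44786361/36645812 ≈ 1.2221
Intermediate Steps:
46917/38724 - 210/((-13448 + 8702) - 15127) = 46917*(1/38724) - 210/(-4746 - 15127) = 15639/12908 - 210/(-19873) = 15639/12908 - 210*(-1/19873) = 15639/12908 + 30/2839 = 44786361/36645812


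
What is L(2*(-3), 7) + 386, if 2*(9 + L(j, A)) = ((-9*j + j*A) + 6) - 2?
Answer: 385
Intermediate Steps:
L(j, A) = -7 - 9*j/2 + A*j/2 (L(j, A) = -9 + (((-9*j + j*A) + 6) - 2)/2 = -9 + (((-9*j + A*j) + 6) - 2)/2 = -9 + ((6 - 9*j + A*j) - 2)/2 = -9 + (4 - 9*j + A*j)/2 = -9 + (2 - 9*j/2 + A*j/2) = -7 - 9*j/2 + A*j/2)
L(2*(-3), 7) + 386 = (-7 - 9*(-3) + (½)*7*(2*(-3))) + 386 = (-7 - 9/2*(-6) + (½)*7*(-6)) + 386 = (-7 + 27 - 21) + 386 = -1 + 386 = 385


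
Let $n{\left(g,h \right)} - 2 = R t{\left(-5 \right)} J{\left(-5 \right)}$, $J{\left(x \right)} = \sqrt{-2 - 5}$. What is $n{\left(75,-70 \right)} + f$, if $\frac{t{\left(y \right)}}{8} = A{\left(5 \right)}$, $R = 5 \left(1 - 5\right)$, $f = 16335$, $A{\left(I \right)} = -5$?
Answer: $16337 + 800 i \sqrt{7} \approx 16337.0 + 2116.6 i$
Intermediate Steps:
$J{\left(x \right)} = i \sqrt{7}$ ($J{\left(x \right)} = \sqrt{-7} = i \sqrt{7}$)
$R = -20$ ($R = 5 \left(-4\right) = -20$)
$t{\left(y \right)} = -40$ ($t{\left(y \right)} = 8 \left(-5\right) = -40$)
$n{\left(g,h \right)} = 2 + 800 i \sqrt{7}$ ($n{\left(g,h \right)} = 2 + \left(-20\right) \left(-40\right) i \sqrt{7} = 2 + 800 i \sqrt{7}$)
$n{\left(75,-70 \right)} + f = \left(2 + 800 i \sqrt{7}\right) + 16335 = 16337 + 800 i \sqrt{7}$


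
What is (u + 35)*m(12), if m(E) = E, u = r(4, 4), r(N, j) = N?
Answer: 468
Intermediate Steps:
u = 4
(u + 35)*m(12) = (4 + 35)*12 = 39*12 = 468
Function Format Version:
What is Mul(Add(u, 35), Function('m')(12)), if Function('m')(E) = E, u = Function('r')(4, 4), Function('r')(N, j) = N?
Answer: 468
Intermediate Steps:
u = 4
Mul(Add(u, 35), Function('m')(12)) = Mul(Add(4, 35), 12) = Mul(39, 12) = 468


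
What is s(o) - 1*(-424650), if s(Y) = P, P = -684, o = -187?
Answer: 423966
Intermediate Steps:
s(Y) = -684
s(o) - 1*(-424650) = -684 - 1*(-424650) = -684 + 424650 = 423966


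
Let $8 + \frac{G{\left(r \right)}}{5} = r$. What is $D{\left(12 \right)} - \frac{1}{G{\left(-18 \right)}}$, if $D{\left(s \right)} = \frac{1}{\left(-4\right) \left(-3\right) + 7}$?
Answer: $\frac{149}{2470} \approx 0.060324$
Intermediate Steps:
$G{\left(r \right)} = -40 + 5 r$
$D{\left(s \right)} = \frac{1}{19}$ ($D{\left(s \right)} = \frac{1}{12 + 7} = \frac{1}{19}$)
$D{\left(12 \right)} - \frac{1}{G{\left(-18 \right)}} = \frac{1}{19} - \frac{1}{-40 + 5 \left(-18\right)} = \frac{1}{19} - \frac{1}{-40 - 90} = \frac{1}{19} - \frac{1}{-130} = \frac{1}{19} - - \frac{1}{130} = \frac{1}{19} + \frac{1}{130} = \frac{149}{2470}$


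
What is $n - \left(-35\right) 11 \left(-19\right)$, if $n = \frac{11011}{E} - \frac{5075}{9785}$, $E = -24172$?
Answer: $- \frac{346079261367}{47304604} \approx -7316.0$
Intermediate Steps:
$n = - \frac{46083107}{47304604}$ ($n = \frac{11011}{-24172} - \frac{5075}{9785} = 11011 \left(- \frac{1}{24172}\right) - \frac{1015}{1957} = - \frac{11011}{24172} - \frac{1015}{1957} = - \frac{46083107}{47304604} \approx -0.97418$)
$n - \left(-35\right) 11 \left(-19\right) = - \frac{46083107}{47304604} - \left(-35\right) 11 \left(-19\right) = - \frac{46083107}{47304604} - \left(-385\right) \left(-19\right) = - \frac{46083107}{47304604} - 7315 = - \frac{346079261367}{47304604}$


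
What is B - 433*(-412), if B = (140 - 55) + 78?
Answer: 178559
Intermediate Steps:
B = 163 (B = 85 + 78 = 163)
B - 433*(-412) = 163 - 433*(-412) = 163 + 178396 = 178559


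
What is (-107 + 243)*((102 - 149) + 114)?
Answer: 9112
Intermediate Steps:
(-107 + 243)*((102 - 149) + 114) = 136*(-47 + 114) = 136*67 = 9112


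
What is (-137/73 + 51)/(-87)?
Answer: -3586/6351 ≈ -0.56464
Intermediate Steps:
(-137/73 + 51)/(-87) = -(-137*1/73 + 51)/87 = -(-137/73 + 51)/87 = -1/87*3586/73 = -3586/6351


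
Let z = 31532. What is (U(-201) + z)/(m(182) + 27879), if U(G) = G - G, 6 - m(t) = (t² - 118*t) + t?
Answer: 31532/16055 ≈ 1.9640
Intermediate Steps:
m(t) = 6 - t² + 117*t (m(t) = 6 - ((t² - 118*t) + t) = 6 - (t² - 117*t) = 6 + (-t² + 117*t) = 6 - t² + 117*t)
U(G) = 0
(U(-201) + z)/(m(182) + 27879) = (0 + 31532)/((6 - 1*182² + 117*182) + 27879) = 31532/((6 - 1*33124 + 21294) + 27879) = 31532/((6 - 33124 + 21294) + 27879) = 31532/(-11824 + 27879) = 31532/16055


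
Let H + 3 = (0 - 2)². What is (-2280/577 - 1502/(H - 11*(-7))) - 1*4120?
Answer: -93234607/22503 ≈ -4143.2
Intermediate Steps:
H = 1 (H = -3 + (0 - 2)² = -3 + (-2)² = -3 + 4 = 1)
(-2280/577 - 1502/(H - 11*(-7))) - 1*4120 = (-2280/577 - 1502/(1 - 11*(-7))) - 1*4120 = (-2280*1/577 - 1502/(1 + 77)) - 4120 = (-2280/577 - 1502/78) - 4120 = (-2280/577 - 1502*1/78) - 4120 = (-2280/577 - 751/39) - 4120 = -522247/22503 - 4120 = -93234607/22503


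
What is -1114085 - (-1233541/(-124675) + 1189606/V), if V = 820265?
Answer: -22786955421438158/20453307775 ≈ -1.1141e+6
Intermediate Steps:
-1114085 - (-1233541/(-124675) + 1189606/V) = -1114085 - (-1233541/(-124675) + 1189606/820265) = -1114085 - (-1233541*(-1/124675) + 1189606*(1/820265)) = -1114085 - (1233541/124675 + 1189606/820265) = -1114085 - 1*232028927283/20453307775 = -1114085 - 232028927283/20453307775 = -22786955421438158/20453307775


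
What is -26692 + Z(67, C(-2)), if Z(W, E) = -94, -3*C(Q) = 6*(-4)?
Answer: -26786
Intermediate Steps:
C(Q) = 8 (C(Q) = -2*(-4) = -⅓*(-24) = 8)
-26692 + Z(67, C(-2)) = -26692 - 94 = -26786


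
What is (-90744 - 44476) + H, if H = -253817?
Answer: -389037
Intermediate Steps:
(-90744 - 44476) + H = (-90744 - 44476) - 253817 = -135220 - 253817 = -389037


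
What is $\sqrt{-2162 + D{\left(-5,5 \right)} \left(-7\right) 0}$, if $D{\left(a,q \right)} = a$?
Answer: $i \sqrt{2162} \approx 46.497 i$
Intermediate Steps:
$\sqrt{-2162 + D{\left(-5,5 \right)} \left(-7\right) 0} = \sqrt{-2162 + \left(-5\right) \left(-7\right) 0} = \sqrt{-2162 + 35 \cdot 0} = \sqrt{-2162 + 0} = \sqrt{-2162} = i \sqrt{2162}$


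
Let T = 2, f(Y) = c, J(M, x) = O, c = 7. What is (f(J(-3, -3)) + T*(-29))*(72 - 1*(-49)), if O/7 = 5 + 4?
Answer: -6171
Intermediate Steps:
O = 63 (O = 7*(5 + 4) = 7*9 = 63)
J(M, x) = 63
f(Y) = 7
(f(J(-3, -3)) + T*(-29))*(72 - 1*(-49)) = (7 + 2*(-29))*(72 - 1*(-49)) = (7 - 58)*(72 + 49) = -51*121 = -6171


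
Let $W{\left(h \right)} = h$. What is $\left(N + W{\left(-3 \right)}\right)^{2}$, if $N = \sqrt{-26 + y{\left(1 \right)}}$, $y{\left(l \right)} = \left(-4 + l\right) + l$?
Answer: $\left(3 - 2 i \sqrt{7}\right)^{2} \approx -19.0 - 31.749 i$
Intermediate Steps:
$y{\left(l \right)} = -4 + 2 l$
$N = 2 i \sqrt{7}$ ($N = \sqrt{-26 + \left(-4 + 2 \cdot 1\right)} = \sqrt{-26 + \left(-4 + 2\right)} = \sqrt{-26 - 2} = \sqrt{-28} = 2 i \sqrt{7} \approx 5.2915 i$)
$\left(N + W{\left(-3 \right)}\right)^{2} = \left(2 i \sqrt{7} - 3\right)^{2} = \left(-3 + 2 i \sqrt{7}\right)^{2}$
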